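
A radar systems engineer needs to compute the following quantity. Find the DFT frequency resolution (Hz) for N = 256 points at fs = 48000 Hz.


DFT frequency resolution:
df = fs / N
   = 48000 / 256
   = 187.5 Hz

187.5 Hz


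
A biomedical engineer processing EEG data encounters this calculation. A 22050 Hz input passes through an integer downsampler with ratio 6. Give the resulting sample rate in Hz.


Decimation reduces the sample rate:
fs_out = fs_in / M
       = 22050 / 6
       = 3675.0 Hz

3675.0 Hz


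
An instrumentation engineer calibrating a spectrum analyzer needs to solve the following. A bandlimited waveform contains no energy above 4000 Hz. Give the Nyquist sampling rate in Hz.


The Nyquist rate is twice the maximum frequency component.
fs_min = 2 * fmax
      = 2 * 4000
      = 8000 Hz

8000


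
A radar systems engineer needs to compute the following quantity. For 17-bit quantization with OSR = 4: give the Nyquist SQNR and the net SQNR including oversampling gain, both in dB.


Step 1 — baseline SQNR at Nyquist:
SQNR_base = 6.02*N + 1.76
          = 6.02*17 + 1.76
          = 104.1 dB

Step 2 — oversampling processing gain:
G = 10*log10(OSR) = 10*log10(4) = 6.02 dB

Step 3 — total:
SQNR_total = 104.1 + 6.02 = 110.12 dB

Base SQNR = 104.1 dB; oversampled SQNR = 110.12 dB


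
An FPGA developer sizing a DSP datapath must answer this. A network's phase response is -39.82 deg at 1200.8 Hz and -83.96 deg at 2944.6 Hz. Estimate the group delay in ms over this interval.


Group delay from phase difference:
tau = -d(phi)/d(omega)
d(phi) = -44.14 deg = -0.770388 rad
d(omega) = 2*pi*(2944.6 - 1200.8) = 10956.6185 rad/s
tau = -(-0.770388) / 10956.6185
    = 0.0703 ms

0.0703 ms


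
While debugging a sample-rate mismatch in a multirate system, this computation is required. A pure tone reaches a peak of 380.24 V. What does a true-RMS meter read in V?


RMS voltage for a sinusoidal waveform:
V_rms = V_peak / sqrt(2)
      = 380.24 / 1.414214
      = 268.87 V

268.87 V


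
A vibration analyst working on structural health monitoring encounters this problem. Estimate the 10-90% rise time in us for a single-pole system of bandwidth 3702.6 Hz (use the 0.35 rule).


Rise time from bandwidth relationship:
tr = 0.35 / BW
   = 0.35 / 3702.6
   = 9.452816939e-05 s
   = 94.5282 us

94.5282 us


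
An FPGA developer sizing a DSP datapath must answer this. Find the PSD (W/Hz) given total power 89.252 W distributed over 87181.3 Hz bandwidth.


Power spectral density:
PSD = P / BW
    = 89.252 / 87181.3
    = 0.00102375 W/Hz

0.00102375 W/Hz


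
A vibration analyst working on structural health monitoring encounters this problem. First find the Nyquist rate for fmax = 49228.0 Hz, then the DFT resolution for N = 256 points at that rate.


Step 1 — Nyquist sampling rate:
fs = 2 * fmax = 2 * 49228.0 = 98456.0 Hz

Step 2 — DFT bin spacing:
df = fs / N = 98456.0 / 256 = 384.5938 Hz

384.5938 Hz


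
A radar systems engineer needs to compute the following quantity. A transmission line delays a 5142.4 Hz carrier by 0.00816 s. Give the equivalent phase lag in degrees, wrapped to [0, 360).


Phase shift from frequency and time delay:
phi = 360 * f * t_delay
    = 360 * 5142.4 * 0.00816
    = 15106.31 degrees
    mod 360 = 346.31 degrees

346.31 degrees


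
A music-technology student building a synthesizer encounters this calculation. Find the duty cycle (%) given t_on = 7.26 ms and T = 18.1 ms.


Duty cycle as a percentage:
DC = (t_on / T) * 100
   = (7.26 / 18.1) * 100
   = 0.401105 * 100
   = 40.11 %

40.11 %


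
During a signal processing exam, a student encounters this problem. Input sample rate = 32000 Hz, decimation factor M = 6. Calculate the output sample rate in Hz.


Decimation reduces the sample rate:
fs_out = fs_in / M
       = 32000 / 6
       = 5333.3333 Hz

5333.3333 Hz


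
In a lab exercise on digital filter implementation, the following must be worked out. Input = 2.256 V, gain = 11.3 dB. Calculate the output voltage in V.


Output voltage from dB gain:
V_out = V_in * 10^(gain_dB / 20)
      = 2.256 * 10^(11.3 / 20)
      = 2.256 * 3.672823
      = 8.2859 V

8.2859 V


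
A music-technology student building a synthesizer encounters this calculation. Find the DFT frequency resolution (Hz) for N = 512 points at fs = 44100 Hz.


DFT frequency resolution:
df = fs / N
   = 44100 / 512
   = 86.1328 Hz

86.1328 Hz


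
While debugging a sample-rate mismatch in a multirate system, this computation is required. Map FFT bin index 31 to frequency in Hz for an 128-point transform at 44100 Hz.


Frequency of DFT bin k:
f_k = k * fs / N
    = 31 * 44100 / 128
    = 1367100 / 128
    = 10680.469 Hz

10680.469 Hz


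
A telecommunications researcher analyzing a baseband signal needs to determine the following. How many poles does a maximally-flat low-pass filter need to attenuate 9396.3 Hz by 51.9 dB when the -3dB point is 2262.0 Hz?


Butterworth filter order formula:
n = log10(10^(A/10) - 1) / (2 * log10(f_stop/f_pass))
10^(51.9/10) - 1 = 154880.6619
f_stop/f_pass = 9396.3 / 2262.0 = 4.154
n = 4.1959 -> ceil = 5

5


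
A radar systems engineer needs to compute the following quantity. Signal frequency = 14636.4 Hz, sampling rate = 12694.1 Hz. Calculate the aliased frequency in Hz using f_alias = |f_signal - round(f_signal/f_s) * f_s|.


Compute the nearest integer multiple of fs to the signal:
n = round(14636.4 / 12694.1) = 1
f_alias = |14636.4 - 1 * 12694.1|
        = |14636.4 - 12694.1|
        = 1942.3 Hz

1942.3


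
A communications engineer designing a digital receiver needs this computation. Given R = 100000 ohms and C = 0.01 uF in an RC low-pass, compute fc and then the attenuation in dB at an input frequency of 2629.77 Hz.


Step 1 — cutoff frequency:
fc = 1 / (2*pi*R*C)
C = 0.01 uF = 1e-08 F
fc = 1 / (2*pi*100000*1e-08)
   = 159.155 Hz

Step 2 — magnitude at f = 2629.77 Hz:
|H(f)| = 1 / sqrt(1 + (f/fc)^2)
f/fc = 2629.77 / 159.155 = 16.523326
|H| = 1 / sqrt(1 + 273.020302) = 0.06041
|H|_dB = 20*log10(0.06041) = -24.38 dB

fc = 159.155 Hz; |H(2629.77 Hz)| = -24.38 dB


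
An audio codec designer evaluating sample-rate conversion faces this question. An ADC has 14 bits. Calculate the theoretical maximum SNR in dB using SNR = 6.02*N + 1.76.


Theoretical SNR for a full-scale sinusoid:
SNR = 6.02 * N + 1.76
    = 6.02 * 14 + 1.76
    = 84.28 + 1.76
    = 86.04 dB

86.04 dB


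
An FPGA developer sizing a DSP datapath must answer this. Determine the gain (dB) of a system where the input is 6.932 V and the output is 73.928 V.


Voltage gain in dB:
G = 20 * log10(Vout / Vin)
  = 20 * log10(73.928 / 6.932)
  = 20 * log10(10.664743)
  = 20 * 1.02795
  = 20.56 dB

20.56 dB


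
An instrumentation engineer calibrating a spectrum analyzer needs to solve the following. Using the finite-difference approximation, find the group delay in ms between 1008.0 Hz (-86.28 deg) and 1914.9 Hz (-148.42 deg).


Group delay from phase difference:
tau = -d(phi)/d(omega)
d(phi) = -62.14 deg = -1.084548 rad
d(omega) = 2*pi*(1914.9 - 1008.0) = 5698.2208 rad/s
tau = -(-1.084548) / 5698.2208
    = 0.1903 ms

0.1903 ms


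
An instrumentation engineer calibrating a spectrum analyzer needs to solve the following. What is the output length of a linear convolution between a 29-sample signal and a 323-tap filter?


Linear convolution output length:
L = N + M - 1
  = 29 + 323 - 1
  = 351 samples

351


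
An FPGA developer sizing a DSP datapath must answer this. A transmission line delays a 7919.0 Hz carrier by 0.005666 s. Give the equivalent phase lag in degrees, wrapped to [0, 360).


Phase shift from frequency and time delay:
phi = 360 * f * t_delay
    = 360 * 7919.0 * 0.005666
    = 16152.86 degrees
    mod 360 = 312.86 degrees

312.86 degrees


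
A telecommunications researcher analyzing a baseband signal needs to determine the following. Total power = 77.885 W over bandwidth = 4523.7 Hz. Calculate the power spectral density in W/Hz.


Power spectral density:
PSD = P / BW
    = 77.885 / 4523.7
    = 0.0172171 W/Hz

0.0172171 W/Hz


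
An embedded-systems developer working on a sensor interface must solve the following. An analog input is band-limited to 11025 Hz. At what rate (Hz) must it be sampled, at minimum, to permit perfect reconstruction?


The Nyquist rate is twice the maximum frequency component.
fs_min = 2 * fmax
      = 2 * 11025
      = 22050 Hz

22050


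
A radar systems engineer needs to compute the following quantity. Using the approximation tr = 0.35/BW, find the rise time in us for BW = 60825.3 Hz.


Rise time from bandwidth relationship:
tr = 0.35 / BW
   = 0.35 / 60825.3
   = 5.754184525e-06 s
   = 5.7542 us

5.7542 us


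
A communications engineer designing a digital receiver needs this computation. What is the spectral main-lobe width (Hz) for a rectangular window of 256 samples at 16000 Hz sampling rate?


Main lobe width for a rectangular window:
Width = 2 * fs / N
      = 2 * 16000 / 256
      = 32000 / 256
      = 125.0 Hz

125.0 Hz


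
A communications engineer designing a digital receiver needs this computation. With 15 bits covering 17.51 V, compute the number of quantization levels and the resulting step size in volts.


Step 1 — number of quantization levels:
L = 2^N = 2^15 = 32768

Step 2 — LSB step size:
delta = Vfs / L
      = 17.51 / 32768
      = 0.00053436 V

Levels = 32768; step size = 0.00053436 V


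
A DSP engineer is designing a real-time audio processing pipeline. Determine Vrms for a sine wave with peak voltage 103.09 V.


RMS voltage for a sinusoidal waveform:
V_rms = V_peak / sqrt(2)
      = 103.09 / 1.414214
      = 72.896 V

72.896 V


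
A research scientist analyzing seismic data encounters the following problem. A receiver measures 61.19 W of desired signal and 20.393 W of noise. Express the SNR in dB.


SNR in decibels:
SNR = 10 * log10(Ps / Pn)
    = 10 * log10(61.19 / 20.393)
    = 10 * log10(3.0005)
    = 10 * 0.4772
    = 4.77 dB

4.77 dB


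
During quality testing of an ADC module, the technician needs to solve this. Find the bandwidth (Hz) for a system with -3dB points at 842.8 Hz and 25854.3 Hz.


Bandwidth is the difference of -3dB frequencies:
BW = f_high - f_low
   = 25854.3 - 842.8
   = 25011.5 Hz

25011.5 Hz


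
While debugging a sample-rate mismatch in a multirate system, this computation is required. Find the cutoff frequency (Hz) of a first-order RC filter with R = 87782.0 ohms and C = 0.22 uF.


Cutoff frequency of a first-order RC filter:
fc = 1 / (2 * pi * R * C)
C = 0.22 uF = 2.2e-07 F
fc = 1 / (2 * pi * 87782.0 * 2.2e-07)
   = 1 / 0.12134112597966
   = 8.241229 Hz

8.241229 Hz


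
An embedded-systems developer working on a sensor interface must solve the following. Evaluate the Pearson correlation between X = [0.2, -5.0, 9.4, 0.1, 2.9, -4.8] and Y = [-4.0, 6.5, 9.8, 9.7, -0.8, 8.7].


Pearson correlation coefficient (population):
r = cov(X,Y) / (std(X) * std(Y))
Mean X = 0.4667, Mean Y = 4.9833
Cov(X,Y) = 0.292778
Std(X) = 4.891376, Std(Y) = 5.411536
r = 0.0111

0.0111


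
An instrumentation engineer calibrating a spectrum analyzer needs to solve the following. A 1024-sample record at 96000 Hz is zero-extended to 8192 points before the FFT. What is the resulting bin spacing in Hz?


Frequency resolution after zero-padding:
N_padded = 1024 * 8 = 8192
df = fs / N_padded
   = 96000 / 8192
   = 11.7188 Hz

11.7188 Hz


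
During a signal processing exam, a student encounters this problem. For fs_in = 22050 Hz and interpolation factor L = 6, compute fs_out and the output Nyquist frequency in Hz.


Step 1 — output sample rate after interpolation by L:
fs_out = L * fs_in = 6 * 22050 = 132300 Hz

Step 2 — Nyquist frequency of the output stream:
f_Nyq = fs_out / 2 = 132300 / 2 = 66150.0 Hz

fs_out = 132300 Hz; f_Nyquist = 66150.0 Hz


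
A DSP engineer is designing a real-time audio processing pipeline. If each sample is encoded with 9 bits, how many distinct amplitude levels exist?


Number of quantization levels = 2^N
= 2^9
= 512

512


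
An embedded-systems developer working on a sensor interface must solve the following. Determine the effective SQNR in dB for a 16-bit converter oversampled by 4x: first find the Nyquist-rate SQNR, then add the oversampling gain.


Step 1 — baseline SQNR at Nyquist:
SQNR_base = 6.02*N + 1.76
          = 6.02*16 + 1.76
          = 98.08 dB

Step 2 — oversampling processing gain:
G = 10*log10(OSR) = 10*log10(4) = 6.02 dB

Step 3 — total:
SQNR_total = 98.08 + 6.02 = 104.1 dB

Base SQNR = 98.08 dB; oversampled SQNR = 104.1 dB


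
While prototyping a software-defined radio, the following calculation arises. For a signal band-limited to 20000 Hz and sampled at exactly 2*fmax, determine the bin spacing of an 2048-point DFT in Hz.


Step 1 — Nyquist sampling rate:
fs = 2 * fmax = 2 * 20000 = 40000 Hz

Step 2 — DFT bin spacing:
df = fs / N = 40000 / 2048 = 19.5312 Hz

19.5312 Hz


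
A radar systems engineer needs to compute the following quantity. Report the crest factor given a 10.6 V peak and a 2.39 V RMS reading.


Crest factor is the ratio of peak to RMS:
CF = V_peak / V_rms
   = 10.6 / 2.39
   = 4.4351

4.4351


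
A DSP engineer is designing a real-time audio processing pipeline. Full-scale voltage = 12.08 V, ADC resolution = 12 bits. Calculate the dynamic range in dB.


Dynamic range from full-scale to LSB:
V_min = V_max / 2^bits = 12.08 / 2^12
DR = 20 * log10(V_max / V_min)
   = 20 * log10(2^12)
   = 20 * 12 * log10(2)
   = 72.25 dB

72.25 dB


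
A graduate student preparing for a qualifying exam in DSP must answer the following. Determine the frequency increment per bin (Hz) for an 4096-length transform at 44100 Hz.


DFT frequency resolution:
df = fs / N
   = 44100 / 4096
   = 10.7666 Hz

10.7666 Hz


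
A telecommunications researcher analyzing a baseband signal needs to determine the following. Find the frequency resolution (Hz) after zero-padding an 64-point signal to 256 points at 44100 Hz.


Frequency resolution after zero-padding:
N_padded = 64 * 4 = 256
df = fs / N_padded
   = 44100 / 256
   = 172.2656 Hz

172.2656 Hz


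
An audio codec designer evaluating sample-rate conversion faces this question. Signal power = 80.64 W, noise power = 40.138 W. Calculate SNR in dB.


SNR in decibels:
SNR = 10 * log10(Ps / Pn)
    = 10 * log10(80.64 / 40.138)
    = 10 * log10(2.0091)
    = 10 * 0.303
    = 3.03 dB

3.03 dB


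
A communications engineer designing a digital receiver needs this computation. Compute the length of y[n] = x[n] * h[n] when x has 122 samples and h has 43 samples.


Linear convolution output length:
L = N + M - 1
  = 122 + 43 - 1
  = 164 samples

164


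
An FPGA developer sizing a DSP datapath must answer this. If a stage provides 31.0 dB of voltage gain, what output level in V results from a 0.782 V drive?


Output voltage from dB gain:
V_out = V_in * 10^(gain_dB / 20)
      = 0.782 * 10^(31.0 / 20)
      = 0.782 * 35.481339
      = 27.7464 V

27.7464 V


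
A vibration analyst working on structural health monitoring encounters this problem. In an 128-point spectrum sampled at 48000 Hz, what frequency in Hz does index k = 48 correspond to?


Frequency of DFT bin k:
f_k = k * fs / N
    = 48 * 48000 / 128
    = 2304000 / 128
    = 18000.0 Hz

18000.0 Hz


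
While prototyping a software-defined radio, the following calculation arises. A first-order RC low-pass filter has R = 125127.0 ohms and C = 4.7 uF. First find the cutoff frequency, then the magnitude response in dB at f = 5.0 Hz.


Step 1 — cutoff frequency:
fc = 1 / (2*pi*R*C)
C = 4.7 uF = 4.7e-06 F
fc = 1 / (2*pi*125127.0*4.7e-06)
   = 0.270627 Hz

Step 2 — magnitude at f = 5.0 Hz:
|H(f)| = 1 / sqrt(1 + (f/fc)^2)
f/fc = 5.0 / 0.270627 = 18.475614
|H| = 1 / sqrt(1 + 341.348313) = 0.0540463
|H|_dB = 20*log10(0.0540463) = -25.34 dB

fc = 0.270627 Hz; |H(5.0 Hz)| = -25.34 dB


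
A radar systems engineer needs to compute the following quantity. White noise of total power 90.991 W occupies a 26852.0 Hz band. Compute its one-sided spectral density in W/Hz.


Power spectral density:
PSD = P / BW
    = 90.991 / 26852.0
    = 0.00338861 W/Hz

0.00338861 W/Hz


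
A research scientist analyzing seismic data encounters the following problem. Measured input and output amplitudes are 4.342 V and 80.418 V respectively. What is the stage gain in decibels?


Voltage gain in dB:
G = 20 * log10(Vout / Vin)
  = 20 * log10(80.418 / 4.342)
  = 20 * log10(18.520958)
  = 20 * 1.267663
  = 25.35 dB

25.35 dB


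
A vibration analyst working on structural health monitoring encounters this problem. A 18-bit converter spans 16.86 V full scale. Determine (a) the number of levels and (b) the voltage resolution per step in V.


Step 1 — number of quantization levels:
L = 2^N = 2^18 = 262144

Step 2 — LSB step size:
delta = Vfs / L
      = 16.86 / 262144
      = 6.432e-05 V

Levels = 262144; step size = 6.432e-05 V


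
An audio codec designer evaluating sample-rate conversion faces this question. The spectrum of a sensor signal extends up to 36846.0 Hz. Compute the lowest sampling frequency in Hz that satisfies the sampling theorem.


The Nyquist rate is twice the maximum frequency component.
fs_min = 2 * fmax
      = 2 * 36846.0
      = 73692.0 Hz

73692.0


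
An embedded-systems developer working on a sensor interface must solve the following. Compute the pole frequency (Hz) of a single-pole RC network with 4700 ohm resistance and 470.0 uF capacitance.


Cutoff frequency of a first-order RC filter:
fc = 1 / (2 * pi * R * C)
C = 470.0 uF = 0.00047 F
fc = 1 / (2 * pi * 4700 * 0.00047)
   = 1 / 13.87955634356
   = 0.072048 Hz

0.072048 Hz


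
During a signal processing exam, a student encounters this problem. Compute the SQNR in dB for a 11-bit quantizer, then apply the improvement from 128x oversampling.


Step 1 — baseline SQNR at Nyquist:
SQNR_base = 6.02*N + 1.76
          = 6.02*11 + 1.76
          = 67.98 dB

Step 2 — oversampling processing gain:
G = 10*log10(OSR) = 10*log10(128) = 21.07 dB

Step 3 — total:
SQNR_total = 67.98 + 21.07 = 89.05 dB

Base SQNR = 67.98 dB; oversampled SQNR = 89.05 dB


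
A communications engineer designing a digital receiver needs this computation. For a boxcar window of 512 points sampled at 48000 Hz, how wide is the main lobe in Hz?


Main lobe width for a rectangular window:
Width = 2 * fs / N
      = 2 * 48000 / 512
      = 96000 / 512
      = 187.5 Hz

187.5 Hz


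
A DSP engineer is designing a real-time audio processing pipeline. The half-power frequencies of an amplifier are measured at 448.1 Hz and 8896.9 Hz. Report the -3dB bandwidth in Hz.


Bandwidth is the difference of -3dB frequencies:
BW = f_high - f_low
   = 8896.9 - 448.1
   = 8448.8 Hz

8448.8 Hz


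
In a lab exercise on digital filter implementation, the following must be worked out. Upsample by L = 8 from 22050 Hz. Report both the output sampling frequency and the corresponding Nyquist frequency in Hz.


Step 1 — output sample rate after interpolation by L:
fs_out = L * fs_in = 8 * 22050 = 176400 Hz

Step 2 — Nyquist frequency of the output stream:
f_Nyq = fs_out / 2 = 176400 / 2 = 88200.0 Hz

fs_out = 176400 Hz; f_Nyquist = 88200.0 Hz


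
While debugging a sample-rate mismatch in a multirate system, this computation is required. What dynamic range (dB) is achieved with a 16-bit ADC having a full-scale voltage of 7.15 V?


Dynamic range from full-scale to LSB:
V_min = V_max / 2^bits = 7.15 / 2^16
DR = 20 * log10(V_max / V_min)
   = 20 * log10(2^16)
   = 20 * 16 * log10(2)
   = 96.33 dB

96.33 dB


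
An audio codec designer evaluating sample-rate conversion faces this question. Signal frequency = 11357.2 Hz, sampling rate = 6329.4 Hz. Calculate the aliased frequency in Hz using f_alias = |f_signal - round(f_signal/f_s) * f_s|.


Compute the nearest integer multiple of fs to the signal:
n = round(11357.2 / 6329.4) = 2
f_alias = |11357.2 - 2 * 6329.4|
        = |11357.2 - 12658.8|
        = 1301.6 Hz

1301.6


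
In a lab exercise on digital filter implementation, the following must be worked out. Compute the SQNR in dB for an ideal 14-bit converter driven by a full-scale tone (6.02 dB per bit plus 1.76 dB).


Theoretical SNR for a full-scale sinusoid:
SNR = 6.02 * N + 1.76
    = 6.02 * 14 + 1.76
    = 84.28 + 1.76
    = 86.04 dB

86.04 dB


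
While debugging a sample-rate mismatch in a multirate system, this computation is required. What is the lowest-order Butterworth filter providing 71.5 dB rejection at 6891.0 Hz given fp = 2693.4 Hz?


Butterworth filter order formula:
n = log10(10^(A/10) - 1) / (2 * log10(f_stop/f_pass))
10^(71.5/10) - 1 = 14125374.4462
f_stop/f_pass = 6891.0 / 2693.4 = 2.5585
n = 8.7627 -> ceil = 9

9


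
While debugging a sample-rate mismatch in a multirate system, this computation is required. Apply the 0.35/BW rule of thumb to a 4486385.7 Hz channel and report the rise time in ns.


Rise time from bandwidth relationship:
tr = 0.35 / BW
   = 0.35 / 4486385.7
   = 7.801380073e-08 s
   = 78.0138 ns

78.0138 ns


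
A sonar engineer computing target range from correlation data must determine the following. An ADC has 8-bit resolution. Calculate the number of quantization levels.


Number of quantization levels = 2^N
= 2^8
= 256

256


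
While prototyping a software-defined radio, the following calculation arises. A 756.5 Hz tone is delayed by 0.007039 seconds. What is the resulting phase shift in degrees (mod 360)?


Phase shift from frequency and time delay:
phi = 360 * f * t_delay
    = 360 * 756.5 * 0.007039
    = 1917.0 degrees
    mod 360 = 117.0 degrees

117.0 degrees


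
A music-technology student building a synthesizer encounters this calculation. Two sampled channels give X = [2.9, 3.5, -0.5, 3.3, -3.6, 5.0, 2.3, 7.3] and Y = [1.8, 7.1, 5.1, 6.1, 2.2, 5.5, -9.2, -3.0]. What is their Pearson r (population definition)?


Pearson correlation coefficient (population):
r = cov(X,Y) / (std(X) * std(Y))
Mean X = 2.525, Mean Y = 1.95
Cov(X,Y) = -1.9025
Std(X) = 3.10916, Std(Y) = 5.18628
r = -0.118

-0.118


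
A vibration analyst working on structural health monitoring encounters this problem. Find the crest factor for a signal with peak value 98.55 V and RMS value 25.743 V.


Crest factor is the ratio of peak to RMS:
CF = V_peak / V_rms
   = 98.55 / 25.743
   = 3.8282

3.8282


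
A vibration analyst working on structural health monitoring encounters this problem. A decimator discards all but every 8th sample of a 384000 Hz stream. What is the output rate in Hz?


Decimation reduces the sample rate:
fs_out = fs_in / M
       = 384000 / 8
       = 48000.0 Hz

48000.0 Hz


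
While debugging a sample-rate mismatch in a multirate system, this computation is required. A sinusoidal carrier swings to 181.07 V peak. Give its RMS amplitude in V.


RMS voltage for a sinusoidal waveform:
V_rms = V_peak / sqrt(2)
      = 181.07 / 1.414214
      = 128.036 V

128.036 V


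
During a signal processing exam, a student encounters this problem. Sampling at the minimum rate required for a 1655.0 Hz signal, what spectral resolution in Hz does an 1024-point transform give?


Step 1 — Nyquist sampling rate:
fs = 2 * fmax = 2 * 1655.0 = 3310.0 Hz

Step 2 — DFT bin spacing:
df = fs / N = 3310.0 / 1024 = 3.2324 Hz

3.2324 Hz


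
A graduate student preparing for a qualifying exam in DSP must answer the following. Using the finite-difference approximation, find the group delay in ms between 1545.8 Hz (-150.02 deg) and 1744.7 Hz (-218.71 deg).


Group delay from phase difference:
tau = -d(phi)/d(omega)
d(phi) = -68.69 deg = -1.198867 rad
d(omega) = 2*pi*(1744.7 - 1545.8) = 1249.7256 rad/s
tau = -(-1.198867) / 1249.7256
    = 0.9593 ms

0.9593 ms


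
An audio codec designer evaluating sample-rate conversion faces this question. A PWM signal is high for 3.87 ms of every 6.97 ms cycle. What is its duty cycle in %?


Duty cycle as a percentage:
DC = (t_on / T) * 100
   = (3.87 / 6.97) * 100
   = 0.555237 * 100
   = 55.52 %

55.52 %


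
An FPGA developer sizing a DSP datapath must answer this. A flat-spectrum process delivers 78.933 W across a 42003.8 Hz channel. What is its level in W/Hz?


Power spectral density:
PSD = P / BW
    = 78.933 / 42003.8
    = 0.00187919 W/Hz

0.00187919 W/Hz


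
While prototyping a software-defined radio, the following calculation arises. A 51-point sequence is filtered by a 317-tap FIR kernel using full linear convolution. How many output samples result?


Linear convolution output length:
L = N + M - 1
  = 51 + 317 - 1
  = 367 samples

367


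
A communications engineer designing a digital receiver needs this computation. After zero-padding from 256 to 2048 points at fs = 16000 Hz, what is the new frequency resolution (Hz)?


Frequency resolution after zero-padding:
N_padded = 256 * 8 = 2048
df = fs / N_padded
   = 16000 / 2048
   = 7.8125 Hz

7.8125 Hz


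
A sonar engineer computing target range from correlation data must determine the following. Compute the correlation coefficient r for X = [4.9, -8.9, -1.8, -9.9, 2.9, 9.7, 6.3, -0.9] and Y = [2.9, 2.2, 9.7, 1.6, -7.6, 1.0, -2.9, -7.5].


Pearson correlation coefficient (population):
r = cov(X,Y) / (std(X) * std(Y))
Mean X = 0.2875, Mean Y = -0.075
Cov(X,Y) = -7.794688
Std(X) = 6.584155, Std(Y) = 5.399942
r = -0.2192

-0.2192


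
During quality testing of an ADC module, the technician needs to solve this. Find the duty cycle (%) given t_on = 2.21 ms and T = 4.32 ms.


Duty cycle as a percentage:
DC = (t_on / T) * 100
   = (2.21 / 4.32) * 100
   = 0.511574 * 100
   = 51.16 %

51.16 %


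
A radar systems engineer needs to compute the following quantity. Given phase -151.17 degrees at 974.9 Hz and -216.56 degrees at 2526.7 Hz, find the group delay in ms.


Group delay from phase difference:
tau = -d(phi)/d(omega)
d(phi) = -65.39 deg = -1.141271 rad
d(omega) = 2*pi*(2526.7 - 974.9) = 9750.247 rad/s
tau = -(-1.141271) / 9750.247
    = 0.1171 ms

0.1171 ms


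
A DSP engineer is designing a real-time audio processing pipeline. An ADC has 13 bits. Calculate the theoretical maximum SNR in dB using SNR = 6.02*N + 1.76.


Theoretical SNR for a full-scale sinusoid:
SNR = 6.02 * N + 1.76
    = 6.02 * 13 + 1.76
    = 78.26 + 1.76
    = 80.02 dB

80.02 dB


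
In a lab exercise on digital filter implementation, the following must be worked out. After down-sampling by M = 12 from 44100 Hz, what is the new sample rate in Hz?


Decimation reduces the sample rate:
fs_out = fs_in / M
       = 44100 / 12
       = 3675.0 Hz

3675.0 Hz


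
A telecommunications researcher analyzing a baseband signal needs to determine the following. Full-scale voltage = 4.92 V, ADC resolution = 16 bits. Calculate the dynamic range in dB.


Dynamic range from full-scale to LSB:
V_min = V_max / 2^bits = 4.92 / 2^16
DR = 20 * log10(V_max / V_min)
   = 20 * log10(2^16)
   = 20 * 16 * log10(2)
   = 96.33 dB

96.33 dB


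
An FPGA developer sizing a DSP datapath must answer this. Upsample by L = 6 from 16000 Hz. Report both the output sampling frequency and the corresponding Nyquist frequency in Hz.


Step 1 — output sample rate after interpolation by L:
fs_out = L * fs_in = 6 * 16000 = 96000 Hz

Step 2 — Nyquist frequency of the output stream:
f_Nyq = fs_out / 2 = 96000 / 2 = 48000.0 Hz

fs_out = 96000 Hz; f_Nyquist = 48000.0 Hz


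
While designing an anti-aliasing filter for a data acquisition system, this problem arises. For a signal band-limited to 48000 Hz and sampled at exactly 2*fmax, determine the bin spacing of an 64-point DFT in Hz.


Step 1 — Nyquist sampling rate:
fs = 2 * fmax = 2 * 48000 = 96000 Hz

Step 2 — DFT bin spacing:
df = fs / N = 96000 / 64 = 1500.0 Hz

1500.0 Hz


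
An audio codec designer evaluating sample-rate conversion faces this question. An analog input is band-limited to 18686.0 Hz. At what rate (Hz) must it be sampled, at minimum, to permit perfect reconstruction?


The Nyquist rate is twice the maximum frequency component.
fs_min = 2 * fmax
      = 2 * 18686.0
      = 37372.0 Hz

37372.0


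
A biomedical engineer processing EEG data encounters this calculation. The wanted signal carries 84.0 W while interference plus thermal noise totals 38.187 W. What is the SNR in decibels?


SNR in decibels:
SNR = 10 * log10(Ps / Pn)
    = 10 * log10(84.0 / 38.187)
    = 10 * log10(2.1997)
    = 10 * 0.3424
    = 3.42 dB

3.42 dB


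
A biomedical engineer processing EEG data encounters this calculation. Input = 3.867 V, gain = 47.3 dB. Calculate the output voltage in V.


Output voltage from dB gain:
V_out = V_in * 10^(gain_dB / 20)
      = 3.867 * 10^(47.3 / 20)
      = 3.867 * 231.739465
      = 896.1365 V

896.1365 V


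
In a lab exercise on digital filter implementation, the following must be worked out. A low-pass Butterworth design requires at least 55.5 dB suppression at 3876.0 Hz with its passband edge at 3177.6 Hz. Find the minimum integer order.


Butterworth filter order formula:
n = log10(10^(A/10) - 1) / (2 * log10(f_stop/f_pass))
10^(55.5/10) - 1 = 354812.3892
f_stop/f_pass = 3876.0 / 3177.6 = 1.2198
n = 32.161 -> ceil = 33

33


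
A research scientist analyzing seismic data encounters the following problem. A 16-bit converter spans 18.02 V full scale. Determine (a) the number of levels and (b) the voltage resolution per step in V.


Step 1 — number of quantization levels:
L = 2^N = 2^16 = 65536

Step 2 — LSB step size:
delta = Vfs / L
      = 18.02 / 65536
      = 0.00027496 V

Levels = 65536; step size = 0.00027496 V


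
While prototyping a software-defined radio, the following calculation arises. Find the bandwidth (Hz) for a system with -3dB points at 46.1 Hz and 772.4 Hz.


Bandwidth is the difference of -3dB frequencies:
BW = f_high - f_low
   = 772.4 - 46.1
   = 726.3 Hz

726.3 Hz


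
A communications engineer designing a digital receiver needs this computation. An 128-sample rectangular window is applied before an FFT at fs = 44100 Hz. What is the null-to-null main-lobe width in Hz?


Main lobe width for a rectangular window:
Width = 2 * fs / N
      = 2 * 44100 / 128
      = 88200 / 128
      = 689.062 Hz

689.062 Hz


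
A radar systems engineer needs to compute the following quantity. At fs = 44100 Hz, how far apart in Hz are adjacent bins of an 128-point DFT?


DFT frequency resolution:
df = fs / N
   = 44100 / 128
   = 344.5312 Hz

344.5312 Hz


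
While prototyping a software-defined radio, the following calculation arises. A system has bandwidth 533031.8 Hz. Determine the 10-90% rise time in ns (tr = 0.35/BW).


Rise time from bandwidth relationship:
tr = 0.35 / BW
   = 0.35 / 533031.8
   = 6.566212372e-07 s
   = 656.6212 ns

656.6212 ns


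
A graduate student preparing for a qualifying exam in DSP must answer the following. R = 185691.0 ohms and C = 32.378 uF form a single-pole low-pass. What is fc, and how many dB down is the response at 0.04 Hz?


Step 1 — cutoff frequency:
fc = 1 / (2*pi*R*C)
C = 32.378 uF = 3.2378e-05 F
fc = 1 / (2*pi*185691.0*3.2378e-05)
   = 0.0264715 Hz

Step 2 — magnitude at f = 0.04 Hz:
|H(f)| = 1 / sqrt(1 + (f/fc)^2)
f/fc = 0.04 / 0.0264715 = 1.511059
|H| = 1 / sqrt(1 + 2.283299) = 0.5518802
|H|_dB = 20*log10(0.5518802) = -5.16 dB

fc = 0.0264715 Hz; |H(0.04 Hz)| = -5.16 dB


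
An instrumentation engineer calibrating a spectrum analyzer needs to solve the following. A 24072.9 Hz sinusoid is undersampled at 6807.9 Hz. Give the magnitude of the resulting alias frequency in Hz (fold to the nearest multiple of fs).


Compute the nearest integer multiple of fs to the signal:
n = round(24072.9 / 6807.9) = 4
f_alias = |24072.9 - 4 * 6807.9|
        = |24072.9 - 27231.6|
        = 3158.7 Hz

3158.7


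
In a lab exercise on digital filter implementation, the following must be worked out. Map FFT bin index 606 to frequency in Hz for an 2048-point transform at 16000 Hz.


Frequency of DFT bin k:
f_k = k * fs / N
    = 606 * 16000 / 2048
    = 9696000 / 2048
    = 4734.375 Hz

4734.375 Hz


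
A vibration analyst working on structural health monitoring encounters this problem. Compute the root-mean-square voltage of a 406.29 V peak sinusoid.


RMS voltage for a sinusoidal waveform:
V_rms = V_peak / sqrt(2)
      = 406.29 / 1.414214
      = 287.29 V

287.29 V


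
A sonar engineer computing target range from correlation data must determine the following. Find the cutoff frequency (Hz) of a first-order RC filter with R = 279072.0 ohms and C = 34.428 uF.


Cutoff frequency of a first-order RC filter:
fc = 1 / (2 * pi * R * C)
C = 34.428 uF = 3.4428e-05 F
fc = 1 / (2 * pi * 279072.0 * 3.4428e-05)
   = 1 / 60.368158408077
   = 0.016565 Hz

0.016565 Hz


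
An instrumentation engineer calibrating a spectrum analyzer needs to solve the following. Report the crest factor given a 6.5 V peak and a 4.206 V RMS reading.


Crest factor is the ratio of peak to RMS:
CF = V_peak / V_rms
   = 6.5 / 4.206
   = 1.5454

1.5454


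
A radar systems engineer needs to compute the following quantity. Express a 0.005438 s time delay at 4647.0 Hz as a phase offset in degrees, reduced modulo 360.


Phase shift from frequency and time delay:
phi = 360 * f * t_delay
    = 360 * 4647.0 * 0.005438
    = 9097.34 degrees
    mod 360 = 97.34 degrees

97.34 degrees


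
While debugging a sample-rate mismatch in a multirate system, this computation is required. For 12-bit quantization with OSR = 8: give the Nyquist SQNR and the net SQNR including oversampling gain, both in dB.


Step 1 — baseline SQNR at Nyquist:
SQNR_base = 6.02*N + 1.76
          = 6.02*12 + 1.76
          = 74.0 dB

Step 2 — oversampling processing gain:
G = 10*log10(OSR) = 10*log10(8) = 9.03 dB

Step 3 — total:
SQNR_total = 74.0 + 9.03 = 83.03 dB

Base SQNR = 74.0 dB; oversampled SQNR = 83.03 dB


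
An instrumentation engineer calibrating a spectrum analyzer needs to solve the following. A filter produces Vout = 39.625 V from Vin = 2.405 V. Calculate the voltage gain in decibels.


Voltage gain in dB:
G = 20 * log10(Vout / Vin)
  = 20 * log10(39.625 / 2.405)
  = 20 * log10(16.476091)
  = 20 * 1.216854
  = 24.34 dB

24.34 dB


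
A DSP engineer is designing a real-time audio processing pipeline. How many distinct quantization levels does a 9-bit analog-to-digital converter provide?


Number of quantization levels = 2^N
= 2^9
= 512

512


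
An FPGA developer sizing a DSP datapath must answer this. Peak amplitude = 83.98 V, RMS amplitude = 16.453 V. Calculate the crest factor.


Crest factor is the ratio of peak to RMS:
CF = V_peak / V_rms
   = 83.98 / 16.453
   = 5.1042

5.1042


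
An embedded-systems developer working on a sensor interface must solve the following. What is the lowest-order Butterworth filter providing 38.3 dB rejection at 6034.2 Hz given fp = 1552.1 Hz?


Butterworth filter order formula:
n = log10(10^(A/10) - 1) / (2 * log10(f_stop/f_pass))
10^(38.3/10) - 1 = 6759.8298
f_stop/f_pass = 6034.2 / 1552.1 = 3.8878
n = 3.2474 -> ceil = 4

4


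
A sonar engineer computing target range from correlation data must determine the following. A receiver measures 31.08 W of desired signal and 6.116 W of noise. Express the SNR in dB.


SNR in decibels:
SNR = 10 * log10(Ps / Pn)
    = 10 * log10(31.08 / 6.116)
    = 10 * log10(5.0818)
    = 10 * 0.706
    = 7.06 dB

7.06 dB


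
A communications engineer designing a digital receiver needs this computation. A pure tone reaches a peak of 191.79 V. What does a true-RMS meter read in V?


RMS voltage for a sinusoidal waveform:
V_rms = V_peak / sqrt(2)
      = 191.79 / 1.414214
      = 135.616 V

135.616 V


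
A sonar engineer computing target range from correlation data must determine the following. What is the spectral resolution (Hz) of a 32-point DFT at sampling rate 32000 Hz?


DFT frequency resolution:
df = fs / N
   = 32000 / 32
   = 1000.0 Hz

1000.0 Hz


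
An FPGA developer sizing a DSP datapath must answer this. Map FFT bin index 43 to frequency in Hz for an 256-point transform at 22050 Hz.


Frequency of DFT bin k:
f_k = k * fs / N
    = 43 * 22050 / 256
    = 948150 / 256
    = 3703.711 Hz

3703.711 Hz


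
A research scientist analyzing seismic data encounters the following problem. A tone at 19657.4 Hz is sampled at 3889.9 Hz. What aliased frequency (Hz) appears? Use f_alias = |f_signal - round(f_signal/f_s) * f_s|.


Compute the nearest integer multiple of fs to the signal:
n = round(19657.4 / 3889.9) = 5
f_alias = |19657.4 - 5 * 3889.9|
        = |19657.4 - 19449.5|
        = 207.9 Hz

207.9


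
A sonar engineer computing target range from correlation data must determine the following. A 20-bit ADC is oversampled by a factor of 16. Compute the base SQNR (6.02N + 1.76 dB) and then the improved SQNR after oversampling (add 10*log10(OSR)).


Step 1 — baseline SQNR at Nyquist:
SQNR_base = 6.02*N + 1.76
          = 6.02*20 + 1.76
          = 122.16 dB

Step 2 — oversampling processing gain:
G = 10*log10(OSR) = 10*log10(16) = 12.04 dB

Step 3 — total:
SQNR_total = 122.16 + 12.04 = 134.2 dB

Base SQNR = 122.16 dB; oversampled SQNR = 134.2 dB


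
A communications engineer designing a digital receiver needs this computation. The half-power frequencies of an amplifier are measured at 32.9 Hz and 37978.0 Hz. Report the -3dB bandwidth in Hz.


Bandwidth is the difference of -3dB frequencies:
BW = f_high - f_low
   = 37978.0 - 32.9
   = 37945.1 Hz

37945.1 Hz


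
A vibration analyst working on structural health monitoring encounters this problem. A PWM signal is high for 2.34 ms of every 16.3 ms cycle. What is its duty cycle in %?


Duty cycle as a percentage:
DC = (t_on / T) * 100
   = (2.34 / 16.3) * 100
   = 0.143558 * 100
   = 14.36 %

14.36 %


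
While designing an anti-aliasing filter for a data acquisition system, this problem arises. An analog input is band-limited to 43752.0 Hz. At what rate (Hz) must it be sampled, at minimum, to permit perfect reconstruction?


The Nyquist rate is twice the maximum frequency component.
fs_min = 2 * fmax
      = 2 * 43752.0
      = 87504.0 Hz

87504.0


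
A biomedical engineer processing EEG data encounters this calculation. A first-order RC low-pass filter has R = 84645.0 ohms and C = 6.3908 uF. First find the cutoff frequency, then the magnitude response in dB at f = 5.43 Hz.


Step 1 — cutoff frequency:
fc = 1 / (2*pi*R*C)
C = 6.3908 uF = 6.3908e-06 F
fc = 1 / (2*pi*84645.0*6.3908e-06)
   = 0.294214 Hz

Step 2 — magnitude at f = 5.43 Hz:
|H(f)| = 1 / sqrt(1 + (f/fc)^2)
f/fc = 5.43 / 0.294214 = 18.455954
|H| = 1 / sqrt(1 + 340.622238) = 0.0541037
|H|_dB = 20*log10(0.0541037) = -25.34 dB

fc = 0.294214 Hz; |H(5.43 Hz)| = -25.34 dB


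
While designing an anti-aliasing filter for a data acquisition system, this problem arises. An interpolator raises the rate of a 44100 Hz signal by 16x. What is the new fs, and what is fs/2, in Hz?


Step 1 — output sample rate after interpolation by L:
fs_out = L * fs_in = 16 * 44100 = 705600 Hz

Step 2 — Nyquist frequency of the output stream:
f_Nyq = fs_out / 2 = 705600 / 2 = 352800.0 Hz

fs_out = 705600 Hz; f_Nyquist = 352800.0 Hz


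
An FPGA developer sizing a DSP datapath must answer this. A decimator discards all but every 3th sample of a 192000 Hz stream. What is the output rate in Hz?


Decimation reduces the sample rate:
fs_out = fs_in / M
       = 192000 / 3
       = 64000.0 Hz

64000.0 Hz


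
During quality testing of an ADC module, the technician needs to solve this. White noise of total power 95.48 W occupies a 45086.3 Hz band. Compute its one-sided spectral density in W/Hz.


Power spectral density:
PSD = P / BW
    = 95.48 / 45086.3
    = 0.00211772 W/Hz

0.00211772 W/Hz
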